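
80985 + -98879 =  - 17894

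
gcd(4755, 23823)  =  3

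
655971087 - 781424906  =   - 125453819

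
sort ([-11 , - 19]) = [ -19,-11]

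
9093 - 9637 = -544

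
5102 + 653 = 5755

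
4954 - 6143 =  - 1189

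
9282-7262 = 2020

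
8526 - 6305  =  2221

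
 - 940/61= - 16 + 36/61 = - 15.41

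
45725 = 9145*5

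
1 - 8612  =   - 8611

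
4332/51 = 84 + 16/17 = 84.94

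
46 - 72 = -26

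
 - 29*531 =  - 15399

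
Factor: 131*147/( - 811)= - 3^1 * 7^2*131^1*811^( - 1 ) = - 19257/811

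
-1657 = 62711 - 64368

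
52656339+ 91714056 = 144370395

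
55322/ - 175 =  - 55322/175 = -316.13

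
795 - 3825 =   -  3030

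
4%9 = 4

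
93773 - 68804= 24969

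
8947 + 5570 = 14517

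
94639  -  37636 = 57003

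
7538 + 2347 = 9885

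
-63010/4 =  - 31505/2 = -15752.50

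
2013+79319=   81332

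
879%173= 14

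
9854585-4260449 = 5594136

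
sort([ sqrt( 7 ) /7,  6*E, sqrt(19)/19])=[ sqrt( 19 ) /19, sqrt (7)/7,  6*E] 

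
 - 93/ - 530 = 93/530 = 0.18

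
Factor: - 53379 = - 3^4 * 659^1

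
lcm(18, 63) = 126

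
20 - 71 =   -  51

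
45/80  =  9/16 = 0.56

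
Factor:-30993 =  - 3^1*10331^1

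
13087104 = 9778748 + 3308356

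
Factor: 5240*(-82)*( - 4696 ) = 2017777280 = 2^7  *5^1 *41^1*131^1*587^1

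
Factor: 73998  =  2^1*3^2*4111^1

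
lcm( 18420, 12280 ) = 36840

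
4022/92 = 2011/46 = 43.72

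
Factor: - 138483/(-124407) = 3^1*223^1*601^( - 1 )=669/601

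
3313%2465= 848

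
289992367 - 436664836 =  - 146672469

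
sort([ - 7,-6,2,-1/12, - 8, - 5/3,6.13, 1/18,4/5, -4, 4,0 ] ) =[ - 8,- 7,-6, - 4, - 5/3, - 1/12,0,1/18, 4/5,2,4,6.13]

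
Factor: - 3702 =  -2^1*3^1 * 617^1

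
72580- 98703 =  - 26123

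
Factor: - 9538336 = - 2^5*347^1 *859^1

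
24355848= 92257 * 264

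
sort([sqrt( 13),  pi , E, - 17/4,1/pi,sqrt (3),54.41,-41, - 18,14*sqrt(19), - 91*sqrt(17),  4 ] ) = [ - 91 * sqrt( 17 ), - 41, - 18, - 17/4, 1/pi, sqrt ( 3),E,  pi , sqrt( 13 ), 4, 54.41,14*sqrt(19 )]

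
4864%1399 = 667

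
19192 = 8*2399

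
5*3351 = 16755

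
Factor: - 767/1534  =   - 2^( - 1 )  =  - 1/2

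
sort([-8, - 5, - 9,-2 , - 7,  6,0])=[ - 9, - 8, - 7, - 5,-2, 0  ,  6 ]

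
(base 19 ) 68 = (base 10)122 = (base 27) 4E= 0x7A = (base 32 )3q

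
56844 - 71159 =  - 14315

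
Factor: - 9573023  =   - 17^1*563119^1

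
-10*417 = -4170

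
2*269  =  538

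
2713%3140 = 2713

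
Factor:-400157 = -400157^1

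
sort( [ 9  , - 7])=[ - 7,9 ]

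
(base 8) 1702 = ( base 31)101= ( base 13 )590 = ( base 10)962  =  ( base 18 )2H8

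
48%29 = 19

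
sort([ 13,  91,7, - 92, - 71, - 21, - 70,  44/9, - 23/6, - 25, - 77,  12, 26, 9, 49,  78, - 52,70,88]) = [- 92, - 77, - 71, - 70, - 52, - 25, - 21, - 23/6, 44/9, 7, 9,12 , 13,26, 49,70, 78 , 88,91 ] 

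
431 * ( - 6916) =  - 2980796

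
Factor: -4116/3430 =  - 6/5 = - 2^1 * 3^1*5^(  -  1) 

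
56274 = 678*83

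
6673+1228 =7901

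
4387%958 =555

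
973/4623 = 973/4623  =  0.21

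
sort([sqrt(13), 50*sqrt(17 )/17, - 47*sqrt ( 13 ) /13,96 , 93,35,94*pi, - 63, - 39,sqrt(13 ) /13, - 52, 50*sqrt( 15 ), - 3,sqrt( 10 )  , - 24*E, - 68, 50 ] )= [ - 68, - 24*E,  -  63, - 52,-39, - 47*sqrt (13) /13,-3,  sqrt( 13)/13,sqrt( 10 ),sqrt( 13),50*sqrt( 17)/17,35,50,93,96,50*sqrt( 15 ), 94*pi ]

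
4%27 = 4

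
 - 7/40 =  - 1 + 33/40 = - 0.17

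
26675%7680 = 3635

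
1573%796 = 777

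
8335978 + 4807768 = 13143746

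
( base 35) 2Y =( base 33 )35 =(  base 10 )104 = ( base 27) 3N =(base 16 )68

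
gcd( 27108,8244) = 36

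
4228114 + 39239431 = 43467545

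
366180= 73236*5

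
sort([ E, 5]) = [ E, 5]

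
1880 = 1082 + 798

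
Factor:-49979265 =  - 3^1*5^1*7^2*53^1*1283^1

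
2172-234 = 1938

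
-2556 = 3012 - 5568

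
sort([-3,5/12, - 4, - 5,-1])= [- 5, - 4, - 3 , - 1,5/12] 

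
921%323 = 275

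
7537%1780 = 417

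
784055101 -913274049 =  - 129218948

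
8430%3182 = 2066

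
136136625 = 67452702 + 68683923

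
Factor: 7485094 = 2^1*59^1* 229^1*277^1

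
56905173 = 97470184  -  40565011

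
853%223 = 184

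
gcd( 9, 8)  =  1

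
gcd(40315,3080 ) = 55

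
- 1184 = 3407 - 4591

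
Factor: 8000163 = 3^2 *593^1*1499^1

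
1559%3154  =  1559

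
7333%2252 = 577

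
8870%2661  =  887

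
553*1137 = 628761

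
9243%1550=1493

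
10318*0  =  0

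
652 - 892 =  - 240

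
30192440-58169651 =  -27977211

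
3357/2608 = 1 + 749/2608 = 1.29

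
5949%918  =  441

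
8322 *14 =116508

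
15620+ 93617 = 109237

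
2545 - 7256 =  - 4711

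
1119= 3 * 373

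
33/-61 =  - 33/61 = - 0.54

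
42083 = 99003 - 56920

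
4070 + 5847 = 9917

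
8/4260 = 2/1065 = 0.00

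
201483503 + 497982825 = 699466328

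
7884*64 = 504576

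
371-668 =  - 297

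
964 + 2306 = 3270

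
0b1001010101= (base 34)hj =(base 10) 597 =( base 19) 1c8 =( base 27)m3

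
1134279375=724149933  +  410129442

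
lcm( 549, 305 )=2745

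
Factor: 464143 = 464143^1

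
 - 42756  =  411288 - 454044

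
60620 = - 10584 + 71204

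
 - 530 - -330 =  - 200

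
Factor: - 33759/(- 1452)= 93/4 = 2^( - 2)*3^1*31^1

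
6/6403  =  6/6403 =0.00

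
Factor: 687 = 3^1 * 229^1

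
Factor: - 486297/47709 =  - 3^( - 1 )*7^1*19^( - 1)*83^1 = - 581/57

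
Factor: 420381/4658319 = 46709/517591  =  13^1*43^( - 1 )*3593^1*12037^( - 1) 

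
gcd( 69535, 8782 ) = 1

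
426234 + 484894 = 911128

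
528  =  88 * 6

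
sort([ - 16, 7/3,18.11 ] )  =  [ - 16,7/3,18.11 ] 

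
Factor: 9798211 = 9798211^1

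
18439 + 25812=44251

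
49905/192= 16635/64 = 259.92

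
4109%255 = 29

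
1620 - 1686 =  -66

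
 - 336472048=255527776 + -591999824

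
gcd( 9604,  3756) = 4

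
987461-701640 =285821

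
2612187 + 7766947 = 10379134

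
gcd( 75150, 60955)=835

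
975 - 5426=-4451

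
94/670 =47/335 = 0.14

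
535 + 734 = 1269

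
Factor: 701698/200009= 2^1*97^1*3617^1*200009^( - 1 )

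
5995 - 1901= 4094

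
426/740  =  213/370  =  0.58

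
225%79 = 67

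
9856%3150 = 406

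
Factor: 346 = 2^1*173^1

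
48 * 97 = 4656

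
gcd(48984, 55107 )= 6123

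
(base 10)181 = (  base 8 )265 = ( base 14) CD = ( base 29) 67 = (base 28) 6D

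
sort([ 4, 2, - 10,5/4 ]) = [ - 10,5/4,2, 4 ]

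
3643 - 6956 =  - 3313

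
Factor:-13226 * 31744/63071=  - 2^11*17^1*31^1*59^( - 1 )*389^1*1069^( - 1) = - 419846144/63071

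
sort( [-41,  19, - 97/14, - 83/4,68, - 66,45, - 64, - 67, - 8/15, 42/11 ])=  [- 67,-66 , - 64, - 41, - 83/4, - 97/14,-8/15,  42/11, 19,45,68]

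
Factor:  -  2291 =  - 29^1*79^1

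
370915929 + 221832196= 592748125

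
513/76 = 27/4 = 6.75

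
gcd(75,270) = 15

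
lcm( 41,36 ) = 1476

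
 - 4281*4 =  - 17124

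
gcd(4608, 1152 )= 1152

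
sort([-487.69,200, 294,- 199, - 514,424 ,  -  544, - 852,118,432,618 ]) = [ - 852, - 544, - 514, - 487.69, - 199,118, 200,294,424,432,618 ] 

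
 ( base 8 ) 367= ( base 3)100011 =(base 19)d0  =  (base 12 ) 187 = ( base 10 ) 247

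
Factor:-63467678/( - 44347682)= 37^( -1)*139^1*229^(-1)*2617^( - 1 )*228301^1=31733839/22173841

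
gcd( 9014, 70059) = 1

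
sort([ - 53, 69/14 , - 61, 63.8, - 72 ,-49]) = [ - 72, - 61,-53, - 49 , 69/14,  63.8 ] 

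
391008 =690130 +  - 299122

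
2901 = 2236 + 665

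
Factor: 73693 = 73693^1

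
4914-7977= -3063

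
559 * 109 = 60931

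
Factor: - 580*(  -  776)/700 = 2^3 * 5^( - 1)  *  7^( - 1)*29^1*97^1 = 22504/35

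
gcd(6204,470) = 94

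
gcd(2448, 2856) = 408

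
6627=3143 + 3484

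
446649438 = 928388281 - 481738843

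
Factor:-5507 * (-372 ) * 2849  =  5836472796 = 2^2*3^1*7^1 * 11^1 * 31^1 * 37^1*5507^1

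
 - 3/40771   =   - 1 + 40768/40771 = - 0.00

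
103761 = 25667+78094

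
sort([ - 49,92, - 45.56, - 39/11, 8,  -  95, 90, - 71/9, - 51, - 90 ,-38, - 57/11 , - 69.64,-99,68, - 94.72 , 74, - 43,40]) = [ - 99, - 95, - 94.72, - 90, -69.64, - 51, - 49,-45.56, - 43,  -  38, - 71/9, - 57/11, - 39/11 , 8 , 40 , 68,  74,90 , 92] 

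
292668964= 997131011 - 704462047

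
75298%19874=15676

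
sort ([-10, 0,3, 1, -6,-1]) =[-10,-6, - 1, 0, 1, 3] 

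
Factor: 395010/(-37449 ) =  - 2^1*5^1*7^1*11^1*73^(-1) =- 770/73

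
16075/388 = 41 + 167/388= 41.43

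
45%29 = 16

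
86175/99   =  9575/11 = 870.45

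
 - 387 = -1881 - - 1494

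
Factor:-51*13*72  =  -2^3*3^3*13^1 * 17^1 = -47736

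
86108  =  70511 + 15597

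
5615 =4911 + 704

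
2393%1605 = 788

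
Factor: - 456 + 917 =461= 461^1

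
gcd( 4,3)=1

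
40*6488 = 259520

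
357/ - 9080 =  - 357/9080 = - 0.04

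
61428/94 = 653+23/47 = 653.49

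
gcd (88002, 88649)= 1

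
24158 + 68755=92913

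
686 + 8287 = 8973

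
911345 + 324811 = 1236156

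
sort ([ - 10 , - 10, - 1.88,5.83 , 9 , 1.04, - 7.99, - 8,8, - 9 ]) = [-10 , - 10, - 9, - 8, - 7.99, - 1.88,1.04, 5.83,8,9]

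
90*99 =8910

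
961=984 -23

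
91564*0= 0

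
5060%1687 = 1686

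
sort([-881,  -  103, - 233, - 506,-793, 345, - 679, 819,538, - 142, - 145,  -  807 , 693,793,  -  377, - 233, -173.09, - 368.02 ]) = [ - 881,  -  807, - 793,-679,  -  506,  -  377, -368.02, - 233, - 233, - 173.09,-145, - 142 ,  -  103 , 345,538,693,793,819 ]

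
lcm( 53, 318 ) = 318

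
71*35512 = 2521352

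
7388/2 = 3694 = 3694.00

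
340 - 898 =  - 558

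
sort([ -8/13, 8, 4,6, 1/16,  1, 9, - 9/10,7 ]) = [ - 9/10 ,-8/13,1/16, 1 , 4, 6,7, 8,9 ] 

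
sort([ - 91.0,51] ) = [ - 91.0,51 ] 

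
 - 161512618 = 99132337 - 260644955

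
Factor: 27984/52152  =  22/41 = 2^1*  11^1 *41^( - 1)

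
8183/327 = 25 + 8/327 = 25.02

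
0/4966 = 0 = 0.00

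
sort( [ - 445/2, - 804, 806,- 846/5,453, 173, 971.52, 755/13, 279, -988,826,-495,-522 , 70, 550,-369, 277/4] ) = [ - 988,-804, - 522,  -  495,-369,-445/2,-846/5, 755/13, 277/4,70, 173, 279, 453, 550,  806,826, 971.52]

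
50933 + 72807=123740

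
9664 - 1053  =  8611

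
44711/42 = 44711/42 = 1064.55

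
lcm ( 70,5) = 70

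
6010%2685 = 640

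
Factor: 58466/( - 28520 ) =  - 41/20 = - 2^( - 2)*5^( - 1 )*41^1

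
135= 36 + 99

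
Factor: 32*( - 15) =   -  480 = - 2^5*3^1*5^1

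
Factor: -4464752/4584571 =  - 2^4*293^( - 1) * 15647^( - 1)*279047^1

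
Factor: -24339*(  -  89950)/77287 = 2^1 * 3^1*5^2*7^1*19^1*181^(-1 )* 257^1 =5127150/181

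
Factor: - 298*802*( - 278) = 66440888 = 2^3*139^1*149^1 * 401^1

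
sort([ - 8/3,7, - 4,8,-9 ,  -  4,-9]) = [-9, - 9, - 4, - 4,-8/3,7,8] 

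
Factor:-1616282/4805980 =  - 808141/2402990 = - 2^( - 1)*5^( - 1 )*103^( - 1) * 229^1 * 2333^( - 1)*3529^1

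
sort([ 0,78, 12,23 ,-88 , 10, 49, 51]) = [ - 88, 0, 10,12,23,49, 51,78] 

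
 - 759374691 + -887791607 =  - 1647166298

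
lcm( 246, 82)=246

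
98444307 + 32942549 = 131386856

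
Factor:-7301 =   -  7^2 * 149^1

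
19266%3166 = 270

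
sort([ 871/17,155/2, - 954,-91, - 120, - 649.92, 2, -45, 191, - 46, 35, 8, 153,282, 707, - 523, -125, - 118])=[ - 954, - 649.92, - 523, - 125, - 120, - 118, - 91, -46, - 45, 2, 8,35, 871/17, 155/2, 153,191, 282, 707 ]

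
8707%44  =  39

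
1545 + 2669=4214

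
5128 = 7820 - 2692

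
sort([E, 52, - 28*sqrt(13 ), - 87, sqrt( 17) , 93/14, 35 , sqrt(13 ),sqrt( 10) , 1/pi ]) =[- 28*sqrt( 13 ), - 87,1/pi, E, sqrt( 10 ),sqrt( 13),sqrt( 17 ), 93/14, 35, 52 ]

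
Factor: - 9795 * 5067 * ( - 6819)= 3^4  *  5^1*563^1 * 653^1* 2273^1=338435596035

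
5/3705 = 1/741 = 0.00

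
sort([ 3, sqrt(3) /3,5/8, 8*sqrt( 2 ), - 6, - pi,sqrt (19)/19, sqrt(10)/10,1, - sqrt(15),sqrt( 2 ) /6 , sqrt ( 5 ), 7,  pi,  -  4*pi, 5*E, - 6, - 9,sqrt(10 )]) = [ - 4*pi, - 9  , - 6 , - 6 , - sqrt(15), - pi  ,  sqrt( 19) /19, sqrt(2) /6,sqrt(10)/10,sqrt( 3 ) /3,  5/8,  1,sqrt( 5),3, pi, sqrt(10),7,  8*sqrt ( 2 ) , 5*E] 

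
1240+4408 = 5648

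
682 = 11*62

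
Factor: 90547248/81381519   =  2^4*3^( - 1)*11^1*  171491^1*9042391^( - 1 ) = 30182416/27127173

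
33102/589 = 33102/589 = 56.20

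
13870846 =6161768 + 7709078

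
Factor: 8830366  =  2^1*4415183^1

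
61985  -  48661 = 13324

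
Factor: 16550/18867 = 50/57= 2^1 * 3^(  -  1)*5^2*19^( - 1)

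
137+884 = 1021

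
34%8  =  2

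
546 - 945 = -399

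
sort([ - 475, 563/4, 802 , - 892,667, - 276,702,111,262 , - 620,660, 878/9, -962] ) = [ -962, - 892,-620, - 475, - 276,  878/9,111,563/4, 262,660,667,702, 802]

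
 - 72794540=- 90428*805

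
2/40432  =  1/20216 = 0.00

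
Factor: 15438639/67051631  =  3^1*181^(-1) * 370451^( - 1)*5146213^1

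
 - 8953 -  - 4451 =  - 4502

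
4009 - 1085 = 2924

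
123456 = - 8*( - 15432 ) 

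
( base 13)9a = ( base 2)1111111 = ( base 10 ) 127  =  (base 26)4N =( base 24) 57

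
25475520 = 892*28560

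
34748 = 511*68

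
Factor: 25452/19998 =2^1*7^1*11^( - 1)  =  14/11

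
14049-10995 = 3054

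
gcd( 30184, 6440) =56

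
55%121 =55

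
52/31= 52/31 = 1.68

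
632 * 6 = 3792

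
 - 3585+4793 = 1208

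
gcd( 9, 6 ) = 3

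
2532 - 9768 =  - 7236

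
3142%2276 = 866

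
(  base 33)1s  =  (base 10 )61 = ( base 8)75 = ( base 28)25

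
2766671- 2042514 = 724157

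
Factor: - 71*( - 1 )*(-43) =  - 3053 = -  43^1*71^1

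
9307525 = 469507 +8838018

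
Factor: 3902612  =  2^2*7^1*37^1 * 3767^1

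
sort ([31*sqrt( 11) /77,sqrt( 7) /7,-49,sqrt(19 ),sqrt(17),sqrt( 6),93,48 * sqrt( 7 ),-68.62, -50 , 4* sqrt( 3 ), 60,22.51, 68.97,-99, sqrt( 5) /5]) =[-99, - 68.62,-50,-49, sqrt(7) /7,sqrt( 5)/5,31*sqrt( 11 )/77 , sqrt( 6), sqrt( 17), sqrt ( 19 ),4*sqrt( 3) , 22.51,60,68.97,93, 48*sqrt(7 )]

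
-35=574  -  609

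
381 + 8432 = 8813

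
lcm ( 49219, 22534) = 1870322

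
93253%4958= 4009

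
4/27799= 4/27799= 0.00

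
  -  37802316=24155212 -61957528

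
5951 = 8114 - 2163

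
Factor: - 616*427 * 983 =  - 258560456 = - 2^3*7^2*11^1 * 61^1*983^1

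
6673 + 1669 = 8342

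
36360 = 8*4545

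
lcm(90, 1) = 90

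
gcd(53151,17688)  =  3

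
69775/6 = 11629 + 1/6 = 11629.17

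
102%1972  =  102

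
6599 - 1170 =5429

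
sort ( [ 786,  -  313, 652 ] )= [ - 313, 652 , 786 ] 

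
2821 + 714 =3535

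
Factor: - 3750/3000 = - 5/4= - 2^( - 2) * 5^1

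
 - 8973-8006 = -16979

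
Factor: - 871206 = -2^1*3^1*7^1*20743^1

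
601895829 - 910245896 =-308350067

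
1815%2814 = 1815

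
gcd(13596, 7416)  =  1236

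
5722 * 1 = 5722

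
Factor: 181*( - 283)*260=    - 2^2*5^1*13^1*181^1*283^1  =  - 13317980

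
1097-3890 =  - 2793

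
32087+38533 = 70620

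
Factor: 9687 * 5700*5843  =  2^2*3^2* 5^2*19^1 *3229^1*5843^1 = 322626503700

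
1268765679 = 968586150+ 300179529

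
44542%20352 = 3838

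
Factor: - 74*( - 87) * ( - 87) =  - 560106 = - 2^1*3^2 * 29^2*37^1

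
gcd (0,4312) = 4312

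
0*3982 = 0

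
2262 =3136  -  874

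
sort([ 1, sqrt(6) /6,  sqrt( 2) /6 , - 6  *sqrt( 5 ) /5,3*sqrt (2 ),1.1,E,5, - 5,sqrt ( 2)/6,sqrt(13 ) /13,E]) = [ - 5, - 6*sqrt( 5)/5, sqrt(2)/6,sqrt( 2 ) /6,sqrt( 13 )/13,sqrt(6)/6, 1, 1.1, E,E,3*sqrt( 2),5] 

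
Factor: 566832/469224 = 2^1 * 3^( - 1) * 7^( - 1 )*19^( - 1 )*241^1= 482/399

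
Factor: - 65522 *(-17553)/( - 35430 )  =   - 191684611/5905=- 5^( - 1 )*181^2*1181^(  -  1 ) * 5851^1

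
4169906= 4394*949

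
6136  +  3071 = 9207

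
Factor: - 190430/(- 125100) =137/90  =  2^(-1)*3^( - 2) * 5^ ( - 1)*137^1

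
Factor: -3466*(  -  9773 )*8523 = 288701437014 = 2^1*3^2*29^1*337^1*947^1*1733^1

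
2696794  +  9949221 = 12646015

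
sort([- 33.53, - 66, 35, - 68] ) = [ - 68, - 66, - 33.53,35 ]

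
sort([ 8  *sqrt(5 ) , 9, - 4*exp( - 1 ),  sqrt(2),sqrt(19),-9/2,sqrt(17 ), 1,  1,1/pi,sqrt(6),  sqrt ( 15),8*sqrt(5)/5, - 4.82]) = [-4.82, - 9/2, - 4*exp( - 1 ), 1/pi, 1, 1, sqrt ( 2),sqrt ( 6 ), 8*sqrt(5 ) /5, sqrt(15), sqrt ( 17),sqrt (19 ), 9,8 * sqrt( 5)] 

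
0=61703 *0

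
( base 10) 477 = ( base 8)735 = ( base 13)2A9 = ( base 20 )13H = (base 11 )3A4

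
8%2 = 0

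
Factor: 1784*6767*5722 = 2^4*67^1*101^1*223^1 * 2861^1 = 69077860816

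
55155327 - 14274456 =40880871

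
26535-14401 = 12134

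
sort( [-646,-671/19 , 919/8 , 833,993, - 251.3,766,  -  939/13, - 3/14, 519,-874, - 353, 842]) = [-874 , - 646 , - 353, - 251.3, - 939/13, - 671/19, - 3/14,919/8, 519,766, 833, 842,993 ] 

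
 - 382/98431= - 382/98431  =  -0.00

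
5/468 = 5/468 = 0.01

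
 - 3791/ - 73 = 51  +  68/73 = 51.93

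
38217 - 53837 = -15620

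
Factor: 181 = 181^1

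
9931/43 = 9931/43=230.95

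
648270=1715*378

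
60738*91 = 5527158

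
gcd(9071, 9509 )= 1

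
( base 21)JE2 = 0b10000111100011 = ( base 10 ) 8675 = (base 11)6577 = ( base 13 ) 3c44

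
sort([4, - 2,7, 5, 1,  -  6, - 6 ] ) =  [ - 6, - 6,  -  2, 1, 4, 5, 7]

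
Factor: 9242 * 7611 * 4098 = 2^2*3^2 * 43^1*59^1*683^1 * 4621^1 = 288256852476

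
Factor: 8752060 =2^2*5^1 * 59^1*7417^1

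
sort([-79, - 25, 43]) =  [ - 79, - 25,43]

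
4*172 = 688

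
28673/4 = 7168 + 1/4 =7168.25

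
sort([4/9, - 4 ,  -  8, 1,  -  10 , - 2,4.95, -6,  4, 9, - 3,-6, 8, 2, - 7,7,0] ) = [ - 10, - 8, - 7, - 6,  -  6,-4,- 3,  -  2,0, 4/9, 1,2, 4, 4.95,7, 8,9 ] 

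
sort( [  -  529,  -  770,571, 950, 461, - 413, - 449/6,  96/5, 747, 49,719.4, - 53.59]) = [ - 770, - 529, - 413 , - 449/6, - 53.59, 96/5,49,461,571 , 719.4,747,950]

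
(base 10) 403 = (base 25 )G3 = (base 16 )193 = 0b110010011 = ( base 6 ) 1511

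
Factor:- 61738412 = -2^2*2029^1 * 7607^1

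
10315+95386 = 105701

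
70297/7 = 10042 + 3/7 = 10042.43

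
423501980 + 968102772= 1391604752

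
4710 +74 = 4784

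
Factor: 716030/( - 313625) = - 2^1*5^(-2 )*7^1 * 13^ ( - 1 )*53^1=- 742/325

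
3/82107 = 1/27369 = 0.00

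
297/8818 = 297/8818 = 0.03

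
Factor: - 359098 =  -2^1*179549^1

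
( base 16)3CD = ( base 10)973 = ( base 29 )14g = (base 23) 1J7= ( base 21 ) 247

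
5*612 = 3060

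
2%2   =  0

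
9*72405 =651645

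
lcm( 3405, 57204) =286020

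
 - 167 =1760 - 1927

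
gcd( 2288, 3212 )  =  44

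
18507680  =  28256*655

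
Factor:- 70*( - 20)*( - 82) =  - 114800 = - 2^4 * 5^2* 7^1*41^1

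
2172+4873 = 7045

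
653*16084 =10502852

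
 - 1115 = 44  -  1159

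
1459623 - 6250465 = -4790842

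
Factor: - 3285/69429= - 3^1 *5^1 * 73^1*23143^( - 1) = - 1095/23143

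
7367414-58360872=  - 50993458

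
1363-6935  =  -5572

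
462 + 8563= 9025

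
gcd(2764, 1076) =4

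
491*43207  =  21214637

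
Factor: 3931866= 2^1*3^2*218437^1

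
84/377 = 84/377 = 0.22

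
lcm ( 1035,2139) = 32085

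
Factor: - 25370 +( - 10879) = - 36249 = -3^1*43^1*281^1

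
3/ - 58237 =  - 1 + 58234/58237 = - 0.00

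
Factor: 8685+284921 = 293606 = 2^1 * 73^1*2011^1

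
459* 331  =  151929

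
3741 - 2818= 923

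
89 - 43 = 46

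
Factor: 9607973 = 59^1*162847^1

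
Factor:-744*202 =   -  2^4* 3^1 * 31^1*101^1 = - 150288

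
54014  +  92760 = 146774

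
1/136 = 1/136 = 0.01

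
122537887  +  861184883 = 983722770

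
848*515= 436720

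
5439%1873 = 1693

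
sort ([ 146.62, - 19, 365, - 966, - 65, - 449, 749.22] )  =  [ - 966,-449, - 65, - 19  ,  146.62, 365,  749.22] 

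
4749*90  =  427410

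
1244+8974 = 10218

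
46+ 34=80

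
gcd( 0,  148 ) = 148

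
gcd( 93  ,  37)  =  1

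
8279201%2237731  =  1566008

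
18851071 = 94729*199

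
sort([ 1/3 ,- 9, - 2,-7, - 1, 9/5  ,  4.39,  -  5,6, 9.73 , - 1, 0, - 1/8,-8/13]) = [ - 9,-7,- 5, - 2, - 1,  -  1,-8/13, - 1/8,0, 1/3, 9/5 , 4.39, 6, 9.73]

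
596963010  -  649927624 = -52964614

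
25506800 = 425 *60016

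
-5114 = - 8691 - -3577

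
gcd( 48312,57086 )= 2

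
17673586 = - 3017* ( - 5858 ) 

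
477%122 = 111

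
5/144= 5/144= 0.03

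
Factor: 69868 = 2^2*17467^1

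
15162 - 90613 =-75451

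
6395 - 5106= 1289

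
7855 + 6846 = 14701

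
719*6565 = 4720235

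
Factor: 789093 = 3^2*43^1*2039^1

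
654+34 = 688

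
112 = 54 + 58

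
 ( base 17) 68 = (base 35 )35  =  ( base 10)110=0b1101110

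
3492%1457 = 578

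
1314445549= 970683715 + 343761834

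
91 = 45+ 46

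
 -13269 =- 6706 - 6563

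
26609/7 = 3801  +  2/7 = 3801.29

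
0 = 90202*0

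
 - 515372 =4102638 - 4618010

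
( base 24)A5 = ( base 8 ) 365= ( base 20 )c5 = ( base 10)245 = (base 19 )CH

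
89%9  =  8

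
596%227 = 142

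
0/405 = 0= 0.00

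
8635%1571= 780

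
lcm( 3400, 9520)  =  47600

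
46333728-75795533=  - 29461805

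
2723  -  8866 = - 6143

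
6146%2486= 1174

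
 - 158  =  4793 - 4951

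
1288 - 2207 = - 919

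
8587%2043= 415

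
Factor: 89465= 5^1*29^1 * 617^1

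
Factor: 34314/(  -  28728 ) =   -  2^(  -  2)*3^( - 2)*43^1 = - 43/36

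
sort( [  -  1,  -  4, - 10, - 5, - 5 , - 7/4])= [ - 10, - 5,  -  5  , - 4 , - 7/4, - 1 ] 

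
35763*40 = 1430520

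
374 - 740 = - 366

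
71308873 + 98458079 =169766952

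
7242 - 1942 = 5300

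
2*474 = 948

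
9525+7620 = 17145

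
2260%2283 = 2260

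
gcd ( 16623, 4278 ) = 3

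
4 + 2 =6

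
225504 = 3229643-3004139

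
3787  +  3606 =7393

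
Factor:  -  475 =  - 5^2*19^1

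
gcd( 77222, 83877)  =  1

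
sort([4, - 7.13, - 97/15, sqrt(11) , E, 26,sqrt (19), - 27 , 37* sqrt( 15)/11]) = [ -27, - 7.13, - 97/15 , E,  sqrt( 11 ),4, sqrt(19), 37*sqrt(15 ) /11,  26]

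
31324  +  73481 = 104805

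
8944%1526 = 1314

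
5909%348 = 341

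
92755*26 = 2411630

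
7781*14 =108934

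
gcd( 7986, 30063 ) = 33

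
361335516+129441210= 490776726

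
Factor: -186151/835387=-7^1*29^1*911^(  -  1 ) = - 203/911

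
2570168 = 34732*74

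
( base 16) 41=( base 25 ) 2F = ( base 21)32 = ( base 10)65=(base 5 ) 230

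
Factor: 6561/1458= 2^(-1 )*3^2 = 9/2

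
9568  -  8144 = 1424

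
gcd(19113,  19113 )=19113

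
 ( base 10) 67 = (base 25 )2h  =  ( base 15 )47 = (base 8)103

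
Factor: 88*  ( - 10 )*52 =- 2^6*5^1*11^1*13^1 = -  45760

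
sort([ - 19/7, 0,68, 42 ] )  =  [ - 19/7, 0, 42, 68 ]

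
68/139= 68/139 =0.49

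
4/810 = 2/405 = 0.00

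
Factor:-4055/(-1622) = 2^ (-1) *5^1 = 5/2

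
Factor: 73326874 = 2^1*2153^1*17029^1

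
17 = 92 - 75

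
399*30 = 11970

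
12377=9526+2851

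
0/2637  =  0= 0.00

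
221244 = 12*18437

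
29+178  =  207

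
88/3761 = 88/3761 = 0.02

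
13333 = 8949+4384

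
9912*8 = 79296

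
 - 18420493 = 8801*(  -  2093)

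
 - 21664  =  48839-70503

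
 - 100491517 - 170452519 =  - 270944036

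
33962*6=203772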